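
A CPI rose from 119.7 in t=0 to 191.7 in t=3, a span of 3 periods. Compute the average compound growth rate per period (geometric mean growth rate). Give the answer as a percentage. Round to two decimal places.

Growth factor = (191.7/119.7)^(1/3) = (1.601504)^(1/3) = 1.169973
Growth rate = 1.169973 − 1 = 0.169973 = 16.9973%

17.00%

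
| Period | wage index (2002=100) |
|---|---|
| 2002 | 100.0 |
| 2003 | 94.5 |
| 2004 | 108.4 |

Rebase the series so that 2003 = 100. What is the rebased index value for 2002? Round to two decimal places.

Rebased(2002) = 100.0 / 94.5 × 100 = 105.8201

105.82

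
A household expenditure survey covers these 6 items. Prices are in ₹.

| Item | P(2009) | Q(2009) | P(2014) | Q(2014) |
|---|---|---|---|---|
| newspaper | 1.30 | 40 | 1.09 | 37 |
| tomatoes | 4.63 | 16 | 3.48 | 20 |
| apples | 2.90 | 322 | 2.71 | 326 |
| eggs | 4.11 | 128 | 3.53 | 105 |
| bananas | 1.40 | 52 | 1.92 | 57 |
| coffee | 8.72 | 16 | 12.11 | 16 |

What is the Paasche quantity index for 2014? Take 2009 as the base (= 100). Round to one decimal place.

97.1

Paasche quantity index uses current-period prices as weights.
ΣP(2014)·Q(2014) = 1.09×37 + 3.48×20 + 2.71×326 + 3.53×105 + 1.92×57 + 12.11×16 = 40.33 + 69.6 + 883.46 + 370.65 + 109.44 + 193.76 = 1667.24
ΣP(2014)·Q(2009) = 1.09×40 + 3.48×16 + 2.71×322 + 3.53×128 + 1.92×52 + 12.11×16 = 43.6 + 55.68 + 872.62 + 451.84 + 99.84 + 193.76 = 1717.34
Index = 1667.24 / 1717.34 × 100 = 97.0827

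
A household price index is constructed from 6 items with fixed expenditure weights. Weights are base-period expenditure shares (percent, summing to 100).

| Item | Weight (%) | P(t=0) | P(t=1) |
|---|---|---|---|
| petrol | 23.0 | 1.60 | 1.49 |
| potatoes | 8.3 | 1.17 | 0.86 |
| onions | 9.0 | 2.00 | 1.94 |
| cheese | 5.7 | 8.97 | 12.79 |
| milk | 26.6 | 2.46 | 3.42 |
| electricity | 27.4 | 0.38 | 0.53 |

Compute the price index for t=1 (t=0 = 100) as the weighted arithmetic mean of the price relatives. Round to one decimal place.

119.6

petrol: 23.0 × (1.49/1.60) = 23.0 × 0.931250 = 21.4187
potatoes: 8.3 × (0.86/1.17) = 8.3 × 0.735043 = 6.1009
onions: 9.0 × (1.94/2.00) = 9.0 × 0.970000 = 8.7300
cheese: 5.7 × (12.79/8.97) = 5.7 × 1.425864 = 8.1274
milk: 26.6 × (3.42/2.46) = 26.6 × 1.390244 = 36.9805
electricity: 27.4 × (0.53/0.38) = 27.4 × 1.394737 = 38.2158
Index = Σ wᵢ·(p₁ᵢ/p₀ᵢ) = 21.4187 + 6.1009 + 8.7300 + 8.1274 + 36.9805 + 38.2158 = 119.5733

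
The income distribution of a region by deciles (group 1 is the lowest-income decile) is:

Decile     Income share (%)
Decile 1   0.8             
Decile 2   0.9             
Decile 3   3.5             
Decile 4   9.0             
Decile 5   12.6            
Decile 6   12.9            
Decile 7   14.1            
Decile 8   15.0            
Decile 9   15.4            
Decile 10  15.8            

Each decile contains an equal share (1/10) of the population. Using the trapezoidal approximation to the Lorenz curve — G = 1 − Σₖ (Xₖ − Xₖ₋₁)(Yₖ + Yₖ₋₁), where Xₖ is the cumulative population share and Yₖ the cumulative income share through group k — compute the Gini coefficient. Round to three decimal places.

Cumulative income shares Yₖ: 0.0080, 0.0170, 0.0520, 0.1420, 0.2680, 0.3970, 0.5380, 0.6880, 0.8420, 1.0000
Σ (Xₖ−Xₖ₋₁)(Yₖ+Yₖ₋₁) = (1/10)(0.0080+0.0000) + (1/10)(0.0170+0.0080) + (1/10)(0.0520+0.0170) + (1/10)(0.1420+0.0520) + (1/10)(0.2680+0.1420) + (1/10)(0.3970+0.2680) + (1/10)(0.5380+0.3970) + (1/10)(0.6880+0.5380) + (1/10)(0.8420+0.6880) + (1/10)(1.0000+0.8420)
  = 0.0008 + 0.0025 + 0.0069 + 0.0194 + 0.0410 + 0.0665 + 0.0935 + 0.1226 + 0.1530 + 0.1842 = 0.6904
G = 1 − 0.6904 = 0.3096

0.310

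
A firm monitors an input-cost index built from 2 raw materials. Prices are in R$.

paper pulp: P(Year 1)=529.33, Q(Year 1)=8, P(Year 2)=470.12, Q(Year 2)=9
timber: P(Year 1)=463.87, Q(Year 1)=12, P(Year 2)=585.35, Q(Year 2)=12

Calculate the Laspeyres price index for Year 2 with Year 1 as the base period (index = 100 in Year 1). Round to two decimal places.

Laspeyres price index uses base-period quantities as weights.
ΣP(Year 2)·Q(Year 1) = 470.12×8 + 585.35×12 = 3760.96 + 7024.2 = 10785.16
ΣP(Year 1)·Q(Year 1) = 529.33×8 + 463.87×12 = 4234.64 + 5566.44 = 9801.08
Index = 10785.16 / 9801.08 × 100 = 110.0405

110.04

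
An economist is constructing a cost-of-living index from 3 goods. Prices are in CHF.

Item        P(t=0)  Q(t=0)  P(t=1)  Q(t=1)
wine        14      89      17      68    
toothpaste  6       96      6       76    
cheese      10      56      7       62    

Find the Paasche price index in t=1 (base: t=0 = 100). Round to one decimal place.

Paasche price index uses current-period quantities as weights.
ΣP(t=1)·Q(t=1) = 17×68 + 6×76 + 7×62 = 1156 + 456 + 434 = 2046
ΣP(t=0)·Q(t=1) = 14×68 + 6×76 + 10×62 = 952 + 456 + 620 = 2028
Index = 2046 / 2028 × 100 = 100.8876

100.9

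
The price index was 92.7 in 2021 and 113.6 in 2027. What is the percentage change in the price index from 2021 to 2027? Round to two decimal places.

Change = (113.6 − 92.7) / 92.7 × 100
       = 20.9 / 92.7 × 100 = 22.5458%

22.55%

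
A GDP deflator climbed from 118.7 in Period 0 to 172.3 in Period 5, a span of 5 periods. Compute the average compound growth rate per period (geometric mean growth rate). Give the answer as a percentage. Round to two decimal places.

7.74%

Growth factor = (172.3/118.7)^(1/5) = (1.451559)^(1/5) = 1.077375
Growth rate = 1.077375 − 1 = 0.077375 = 7.7375%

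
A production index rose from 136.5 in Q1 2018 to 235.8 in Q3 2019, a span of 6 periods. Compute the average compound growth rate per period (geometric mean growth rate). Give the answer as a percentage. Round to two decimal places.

9.54%

Growth factor = (235.8/136.5)^(1/6) = (1.727473)^(1/6) = 1.095389
Growth rate = 1.095389 − 1 = 0.095389 = 9.5389%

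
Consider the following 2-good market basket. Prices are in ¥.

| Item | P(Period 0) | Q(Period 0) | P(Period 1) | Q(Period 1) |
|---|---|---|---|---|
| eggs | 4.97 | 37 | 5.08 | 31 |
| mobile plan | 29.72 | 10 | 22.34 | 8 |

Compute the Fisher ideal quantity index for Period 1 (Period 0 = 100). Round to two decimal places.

81.59

Laspeyres component (base-period weights):
ΣP(Period 0)Q(Period 1) = 4.97×31 + 29.72×8 = 154.07 + 237.76 = 391.83
ΣP(Period 0)Q(Period 0) = 4.97×37 + 29.72×10 = 183.89 + 297.2 = 481.09
L = 391.83 / 481.09 × 100 = 81.4463
Paasche component (current-period weights):
ΣP(Period 1)Q(Period 1) = 5.08×31 + 22.34×8 = 157.48 + 178.72 = 336.2
ΣP(Period 1)Q(Period 0) = 5.08×37 + 22.34×10 = 187.96 + 223.4 = 411.36
P = 336.2 / 411.36 × 100 = 81.7289
Fisher = √(L × P) = √(81.4463 × 81.7289) = 81.5875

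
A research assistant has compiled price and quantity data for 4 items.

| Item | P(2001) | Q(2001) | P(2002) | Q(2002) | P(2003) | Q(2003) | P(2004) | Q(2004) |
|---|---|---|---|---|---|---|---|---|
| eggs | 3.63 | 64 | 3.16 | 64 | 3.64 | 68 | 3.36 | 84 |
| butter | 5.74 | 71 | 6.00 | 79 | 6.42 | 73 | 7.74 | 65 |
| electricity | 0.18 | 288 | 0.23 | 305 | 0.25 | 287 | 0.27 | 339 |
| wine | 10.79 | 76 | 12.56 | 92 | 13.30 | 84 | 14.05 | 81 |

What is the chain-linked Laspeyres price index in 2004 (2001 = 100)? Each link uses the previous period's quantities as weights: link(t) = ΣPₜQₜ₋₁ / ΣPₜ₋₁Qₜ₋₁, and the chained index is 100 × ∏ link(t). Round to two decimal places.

Link 2001→2002:
ΣP(2002)Q(2001) = 3.16×64 + 6.00×71 + 0.23×288 + 12.56×76 = 202.24 + 426 + 66.24 + 954.56 = 1649.04
ΣP(2001)Q(2001) = 3.63×64 + 5.74×71 + 0.18×288 + 10.79×76 = 232.32 + 407.54 + 51.84 + 820.04 = 1511.74
link = 1649.04/1511.74 = 1.090822
Link 2002→2003:
ΣP(2003)Q(2002) = 3.64×64 + 6.42×79 + 0.25×305 + 13.30×92 = 232.96 + 507.18 + 76.25 + 1223.6 = 2039.99
ΣP(2002)Q(2002) = 3.16×64 + 6.00×79 + 0.23×305 + 12.56×92 = 202.24 + 474 + 70.15 + 1155.52 = 1901.91
link = 2039.99/1901.91 = 1.072601
Link 2003→2004:
ΣP(2004)Q(2003) = 3.36×68 + 7.74×73 + 0.27×287 + 14.05×84 = 228.48 + 565.02 + 77.49 + 1180.2 = 2051.19
ΣP(2003)Q(2003) = 3.64×68 + 6.42×73 + 0.25×287 + 13.30×84 = 247.52 + 468.66 + 71.75 + 1117.2 = 1905.13
link = 2051.19/1905.13 = 1.076667
Chained index = 100 × 1.090822 × 1.072601 × 1.076667 = 125.9718

125.97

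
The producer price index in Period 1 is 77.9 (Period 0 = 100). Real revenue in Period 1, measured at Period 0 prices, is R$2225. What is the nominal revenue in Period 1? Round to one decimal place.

1733.3

Nominal = Real × (Index/100) = 2225 × (77.9/100)
        = 2225 × 0.779 = 1733.2750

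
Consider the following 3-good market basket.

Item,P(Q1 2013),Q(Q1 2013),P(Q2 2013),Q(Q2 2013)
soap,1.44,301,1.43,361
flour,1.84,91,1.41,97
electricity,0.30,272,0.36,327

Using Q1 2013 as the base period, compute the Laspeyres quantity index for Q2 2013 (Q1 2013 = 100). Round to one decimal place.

Laspeyres quantity index uses base-period prices as weights.
ΣP(Q1 2013)·Q(Q2 2013) = 1.44×361 + 1.84×97 + 0.30×327 = 519.84 + 178.48 + 98.1 = 796.42
ΣP(Q1 2013)·Q(Q1 2013) = 1.44×301 + 1.84×91 + 0.30×272 = 433.44 + 167.44 + 81.6 = 682.48
Index = 796.42 / 682.48 × 100 = 116.6950

116.7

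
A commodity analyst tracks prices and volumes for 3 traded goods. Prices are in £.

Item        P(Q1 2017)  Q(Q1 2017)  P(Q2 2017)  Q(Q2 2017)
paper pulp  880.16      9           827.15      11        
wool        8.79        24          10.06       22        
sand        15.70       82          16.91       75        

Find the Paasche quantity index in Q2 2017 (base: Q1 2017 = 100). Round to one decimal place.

Paasche quantity index uses current-period prices as weights.
ΣP(Q2 2017)·Q(Q2 2017) = 827.15×11 + 10.06×22 + 16.91×75 = 9098.65 + 221.32 + 1268.25 = 10588.22
ΣP(Q2 2017)·Q(Q1 2017) = 827.15×9 + 10.06×24 + 16.91×82 = 7444.35 + 241.44 + 1386.62 = 9072.41
Index = 10588.22 / 9072.41 × 100 = 116.7079

116.7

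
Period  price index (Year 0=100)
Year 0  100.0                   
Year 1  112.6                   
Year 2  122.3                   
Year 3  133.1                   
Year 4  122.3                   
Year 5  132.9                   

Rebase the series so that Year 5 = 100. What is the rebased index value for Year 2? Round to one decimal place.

Rebased(Year 2) = 122.3 / 132.9 × 100 = 92.0241

92.0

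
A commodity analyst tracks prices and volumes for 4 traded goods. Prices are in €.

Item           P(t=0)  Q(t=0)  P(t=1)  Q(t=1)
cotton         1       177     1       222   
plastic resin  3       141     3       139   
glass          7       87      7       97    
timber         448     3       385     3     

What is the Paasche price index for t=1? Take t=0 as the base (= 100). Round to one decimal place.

Paasche price index uses current-period quantities as weights.
ΣP(t=1)·Q(t=1) = 1×222 + 3×139 + 7×97 + 385×3 = 222 + 417 + 679 + 1155 = 2473
ΣP(t=0)·Q(t=1) = 1×222 + 3×139 + 7×97 + 448×3 = 222 + 417 + 679 + 1344 = 2662
Index = 2473 / 2662 × 100 = 92.9001

92.9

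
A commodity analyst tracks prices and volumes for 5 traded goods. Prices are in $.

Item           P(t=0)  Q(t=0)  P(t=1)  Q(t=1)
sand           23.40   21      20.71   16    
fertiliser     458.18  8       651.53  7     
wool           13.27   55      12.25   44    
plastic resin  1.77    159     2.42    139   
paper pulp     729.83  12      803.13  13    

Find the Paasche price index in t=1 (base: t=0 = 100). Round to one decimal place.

116.6

Paasche price index uses current-period quantities as weights.
ΣP(t=1)·Q(t=1) = 20.71×16 + 651.53×7 + 12.25×44 + 2.42×139 + 803.13×13 = 331.36 + 4560.71 + 539 + 336.38 + 10440.69 = 16208.14
ΣP(t=0)·Q(t=1) = 23.40×16 + 458.18×7 + 13.27×44 + 1.77×139 + 729.83×13 = 374.4 + 3207.26 + 583.88 + 246.03 + 9487.79 = 13899.36
Index = 16208.14 / 13899.36 × 100 = 116.6107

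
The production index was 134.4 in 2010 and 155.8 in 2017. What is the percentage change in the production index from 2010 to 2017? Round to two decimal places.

Change = (155.8 − 134.4) / 134.4 × 100
       = 21.4 / 134.4 × 100 = 15.9226%

15.92%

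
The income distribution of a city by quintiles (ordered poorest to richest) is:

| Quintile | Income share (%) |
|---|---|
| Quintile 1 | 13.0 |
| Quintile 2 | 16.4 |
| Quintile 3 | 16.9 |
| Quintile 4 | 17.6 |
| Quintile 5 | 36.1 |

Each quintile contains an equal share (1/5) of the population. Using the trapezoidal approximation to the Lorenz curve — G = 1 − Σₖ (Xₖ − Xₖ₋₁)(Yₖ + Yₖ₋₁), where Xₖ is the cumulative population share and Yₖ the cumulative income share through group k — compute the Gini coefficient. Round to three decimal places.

Cumulative income shares Yₖ: 0.1300, 0.2940, 0.4630, 0.6390, 1.0000
Σ (Xₖ−Xₖ₋₁)(Yₖ+Yₖ₋₁) = (1/5)(0.1300+0.0000) + (1/5)(0.2940+0.1300) + (1/5)(0.4630+0.2940) + (1/5)(0.6390+0.4630) + (1/5)(1.0000+0.6390)
  = 0.0260 + 0.0848 + 0.1514 + 0.2204 + 0.3278 = 0.8104
G = 1 − 0.8104 = 0.1896

0.190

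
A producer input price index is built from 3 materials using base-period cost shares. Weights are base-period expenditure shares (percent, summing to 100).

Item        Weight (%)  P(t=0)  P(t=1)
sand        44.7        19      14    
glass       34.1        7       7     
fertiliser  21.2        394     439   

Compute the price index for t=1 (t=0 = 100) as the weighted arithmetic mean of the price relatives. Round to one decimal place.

sand: 44.7 × (14/19) = 44.7 × 0.736842 = 32.9368
glass: 34.1 × (7/7) = 34.1 × 1.000000 = 34.1000
fertiliser: 21.2 × (439/394) = 21.2 × 1.114213 = 23.6213
Index = Σ wᵢ·(p₁ᵢ/p₀ᵢ) = 32.9368 + 34.1000 + 23.6213 = 90.6582

90.7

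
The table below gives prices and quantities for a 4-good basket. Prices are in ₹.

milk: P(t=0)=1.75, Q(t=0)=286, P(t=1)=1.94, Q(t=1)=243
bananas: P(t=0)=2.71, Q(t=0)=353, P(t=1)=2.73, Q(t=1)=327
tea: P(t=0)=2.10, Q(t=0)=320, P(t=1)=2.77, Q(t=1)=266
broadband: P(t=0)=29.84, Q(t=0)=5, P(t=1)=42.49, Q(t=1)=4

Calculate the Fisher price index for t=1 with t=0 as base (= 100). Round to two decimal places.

Laspeyres component (base-period weights):
ΣP(t=1)Q(t=0) = 1.94×286 + 2.73×353 + 2.77×320 + 42.49×5 = 554.84 + 963.69 + 886.4 + 212.45 = 2617.38
ΣP(t=0)Q(t=0) = 1.75×286 + 2.71×353 + 2.10×320 + 29.84×5 = 500.5 + 956.63 + 672 + 149.2 = 2278.33
L = 2617.38 / 2278.33 × 100 = 114.8815
Paasche component (current-period weights):
ΣP(t=1)Q(t=1) = 1.94×243 + 2.73×327 + 2.77×266 + 42.49×4 = 471.42 + 892.71 + 736.82 + 169.96 = 2270.91
ΣP(t=0)Q(t=1) = 1.75×243 + 2.71×327 + 2.10×266 + 29.84×4 = 425.25 + 886.17 + 558.6 + 119.36 = 1989.38
P = 2270.91 / 1989.38 × 100 = 114.1516
Fisher = √(L × P) = √(114.8815 × 114.1516) = 114.5160

114.52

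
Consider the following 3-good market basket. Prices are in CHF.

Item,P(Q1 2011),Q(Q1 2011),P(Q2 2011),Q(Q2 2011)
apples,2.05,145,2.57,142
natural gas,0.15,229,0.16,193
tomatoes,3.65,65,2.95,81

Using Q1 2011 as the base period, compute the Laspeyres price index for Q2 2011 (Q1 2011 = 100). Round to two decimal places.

105.66

Laspeyres price index uses base-period quantities as weights.
ΣP(Q2 2011)·Q(Q1 2011) = 2.57×145 + 0.16×229 + 2.95×65 = 372.65 + 36.64 + 191.75 = 601.04
ΣP(Q1 2011)·Q(Q1 2011) = 2.05×145 + 0.15×229 + 3.65×65 = 297.25 + 34.35 + 237.25 = 568.85
Index = 601.04 / 568.85 × 100 = 105.6588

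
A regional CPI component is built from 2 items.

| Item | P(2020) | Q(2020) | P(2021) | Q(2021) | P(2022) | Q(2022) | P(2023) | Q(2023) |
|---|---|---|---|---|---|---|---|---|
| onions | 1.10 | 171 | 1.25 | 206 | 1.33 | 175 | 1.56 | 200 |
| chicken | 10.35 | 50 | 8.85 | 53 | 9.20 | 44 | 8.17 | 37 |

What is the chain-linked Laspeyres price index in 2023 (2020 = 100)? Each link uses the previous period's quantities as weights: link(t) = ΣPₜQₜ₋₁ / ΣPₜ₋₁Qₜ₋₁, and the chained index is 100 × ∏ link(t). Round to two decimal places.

Link 2020→2021:
ΣP(2021)Q(2020) = 1.25×171 + 8.85×50 = 213.75 + 442.5 = 656.25
ΣP(2020)Q(2020) = 1.10×171 + 10.35×50 = 188.1 + 517.5 = 705.6
link = 656.25/705.6 = 0.930060
Link 2021→2022:
ΣP(2022)Q(2021) = 1.33×206 + 9.20×53 = 273.98 + 487.6 = 761.58
ΣP(2021)Q(2021) = 1.25×206 + 8.85×53 = 257.5 + 469.05 = 726.55
link = 761.58/726.55 = 1.048214
Link 2022→2023:
ΣP(2023)Q(2022) = 1.56×175 + 8.17×44 = 273 + 359.48 = 632.48
ΣP(2022)Q(2022) = 1.33×175 + 9.20×44 = 232.75 + 404.8 = 637.55
link = 632.48/637.55 = 0.992048
Chained index = 100 × 0.930060 × 1.048214 × 0.992048 = 96.7149

96.71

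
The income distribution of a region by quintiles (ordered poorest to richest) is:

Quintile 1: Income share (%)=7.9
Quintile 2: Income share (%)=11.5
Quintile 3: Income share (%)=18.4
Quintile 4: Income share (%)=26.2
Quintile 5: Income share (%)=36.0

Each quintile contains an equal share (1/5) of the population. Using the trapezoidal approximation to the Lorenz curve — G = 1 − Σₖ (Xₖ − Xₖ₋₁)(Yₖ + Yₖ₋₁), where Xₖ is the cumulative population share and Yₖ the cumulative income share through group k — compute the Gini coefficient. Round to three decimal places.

Cumulative income shares Yₖ: 0.0790, 0.1940, 0.3780, 0.6400, 1.0000
Σ (Xₖ−Xₖ₋₁)(Yₖ+Yₖ₋₁) = (1/5)(0.0790+0.0000) + (1/5)(0.1940+0.0790) + (1/5)(0.3780+0.1940) + (1/5)(0.6400+0.3780) + (1/5)(1.0000+0.6400)
  = 0.0158 + 0.0546 + 0.1144 + 0.2036 + 0.3280 = 0.7164
G = 1 − 0.7164 = 0.2836

0.284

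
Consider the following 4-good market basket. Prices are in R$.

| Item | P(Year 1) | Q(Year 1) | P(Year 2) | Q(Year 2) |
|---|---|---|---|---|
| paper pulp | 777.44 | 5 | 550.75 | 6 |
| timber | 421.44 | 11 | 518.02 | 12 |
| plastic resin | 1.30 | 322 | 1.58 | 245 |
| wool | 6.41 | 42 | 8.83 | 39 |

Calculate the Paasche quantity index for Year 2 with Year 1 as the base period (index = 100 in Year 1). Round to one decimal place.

Paasche quantity index uses current-period prices as weights.
ΣP(Year 2)·Q(Year 2) = 550.75×6 + 518.02×12 + 1.58×245 + 8.83×39 = 3304.5 + 6216.24 + 387.1 + 344.37 = 10252.21
ΣP(Year 2)·Q(Year 1) = 550.75×5 + 518.02×11 + 1.58×322 + 8.83×42 = 2753.75 + 5698.22 + 508.76 + 370.86 = 9331.59
Index = 10252.21 / 9331.59 × 100 = 109.8656

109.9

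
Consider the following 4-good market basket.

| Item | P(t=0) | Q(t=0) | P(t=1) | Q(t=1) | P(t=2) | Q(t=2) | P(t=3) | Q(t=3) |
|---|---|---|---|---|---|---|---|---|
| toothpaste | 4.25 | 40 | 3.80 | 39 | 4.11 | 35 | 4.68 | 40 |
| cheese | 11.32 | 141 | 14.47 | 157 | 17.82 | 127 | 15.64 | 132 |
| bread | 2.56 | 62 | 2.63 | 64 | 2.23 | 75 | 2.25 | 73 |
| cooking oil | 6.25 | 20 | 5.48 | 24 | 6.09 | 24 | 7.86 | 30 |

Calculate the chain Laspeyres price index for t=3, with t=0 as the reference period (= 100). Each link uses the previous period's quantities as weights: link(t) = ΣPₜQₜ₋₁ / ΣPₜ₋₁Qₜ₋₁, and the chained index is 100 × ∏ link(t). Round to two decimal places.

Link t=0→t=1:
ΣP(t=1)Q(t=0) = 3.80×40 + 14.47×141 + 2.63×62 + 5.48×20 = 152 + 2040.27 + 163.06 + 109.6 = 2464.93
ΣP(t=0)Q(t=0) = 4.25×40 + 11.32×141 + 2.56×62 + 6.25×20 = 170 + 1596.12 + 158.72 + 125 = 2049.84
link = 2464.93/2049.84 = 1.202499
Link t=1→t=2:
ΣP(t=2)Q(t=1) = 4.11×39 + 17.82×157 + 2.23×64 + 6.09×24 = 160.29 + 2797.74 + 142.72 + 146.16 = 3246.91
ΣP(t=1)Q(t=1) = 3.80×39 + 14.47×157 + 2.63×64 + 5.48×24 = 148.2 + 2271.79 + 168.32 + 131.52 = 2719.83
link = 3246.91/2719.83 = 1.193792
Link t=2→t=3:
ΣP(t=3)Q(t=2) = 4.68×35 + 15.64×127 + 2.25×75 + 7.86×24 = 163.8 + 1986.28 + 168.75 + 188.64 = 2507.47
ΣP(t=2)Q(t=2) = 4.11×35 + 17.82×127 + 2.23×75 + 6.09×24 = 143.85 + 2263.14 + 167.25 + 146.16 = 2720.4
link = 2507.47/2720.4 = 0.921728
Chained index = 100 × 1.202499 × 1.193792 × 0.921728 = 132.3171

132.32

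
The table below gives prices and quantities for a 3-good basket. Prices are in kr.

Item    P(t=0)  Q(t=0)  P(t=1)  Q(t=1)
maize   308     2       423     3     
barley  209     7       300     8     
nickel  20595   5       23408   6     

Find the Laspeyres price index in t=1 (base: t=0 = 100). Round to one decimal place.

Laspeyres price index uses base-period quantities as weights.
ΣP(t=1)·Q(t=0) = 423×2 + 300×7 + 23408×5 = 846 + 2100 + 117040 = 119986
ΣP(t=0)·Q(t=0) = 308×2 + 209×7 + 20595×5 = 616 + 1463 + 102975 = 105054
Index = 119986 / 105054 × 100 = 114.2136

114.2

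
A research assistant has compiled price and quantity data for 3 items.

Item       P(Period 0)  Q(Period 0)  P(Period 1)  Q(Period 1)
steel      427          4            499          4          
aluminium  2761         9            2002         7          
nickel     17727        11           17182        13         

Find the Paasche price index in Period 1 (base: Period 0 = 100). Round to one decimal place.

95.2

Paasche price index uses current-period quantities as weights.
ΣP(Period 1)·Q(Period 1) = 499×4 + 2002×7 + 17182×13 = 1996 + 14014 + 223366 = 239376
ΣP(Period 0)·Q(Period 1) = 427×4 + 2761×7 + 17727×13 = 1708 + 19327 + 230451 = 251486
Index = 239376 / 251486 × 100 = 95.1846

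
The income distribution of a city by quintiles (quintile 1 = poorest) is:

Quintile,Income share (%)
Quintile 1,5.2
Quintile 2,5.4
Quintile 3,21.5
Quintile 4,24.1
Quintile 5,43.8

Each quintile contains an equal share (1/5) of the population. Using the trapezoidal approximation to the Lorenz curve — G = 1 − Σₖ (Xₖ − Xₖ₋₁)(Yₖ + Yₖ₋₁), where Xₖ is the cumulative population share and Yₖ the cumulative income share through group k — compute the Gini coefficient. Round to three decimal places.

0.384

Cumulative income shares Yₖ: 0.0520, 0.1060, 0.3210, 0.5620, 1.0000
Σ (Xₖ−Xₖ₋₁)(Yₖ+Yₖ₋₁) = (1/5)(0.0520+0.0000) + (1/5)(0.1060+0.0520) + (1/5)(0.3210+0.1060) + (1/5)(0.5620+0.3210) + (1/5)(1.0000+0.5620)
  = 0.0104 + 0.0316 + 0.0854 + 0.1766 + 0.3124 = 0.6164
G = 1 − 0.6164 = 0.3836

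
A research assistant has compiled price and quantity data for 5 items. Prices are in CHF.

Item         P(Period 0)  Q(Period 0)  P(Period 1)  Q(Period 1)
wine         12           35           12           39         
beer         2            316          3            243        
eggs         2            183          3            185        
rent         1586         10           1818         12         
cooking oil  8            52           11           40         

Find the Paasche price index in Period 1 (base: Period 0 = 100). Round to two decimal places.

Paasche price index uses current-period quantities as weights.
ΣP(Period 1)·Q(Period 1) = 12×39 + 3×243 + 3×185 + 1818×12 + 11×40 = 468 + 729 + 555 + 21816 + 440 = 24008
ΣP(Period 0)·Q(Period 1) = 12×39 + 2×243 + 2×185 + 1586×12 + 8×40 = 468 + 486 + 370 + 19032 + 320 = 20676
Index = 24008 / 20676 × 100 = 116.1153

116.12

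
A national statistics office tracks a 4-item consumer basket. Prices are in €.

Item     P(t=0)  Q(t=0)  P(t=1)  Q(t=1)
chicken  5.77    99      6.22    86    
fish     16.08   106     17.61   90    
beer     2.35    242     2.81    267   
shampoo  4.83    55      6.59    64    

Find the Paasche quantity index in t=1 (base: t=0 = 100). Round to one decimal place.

Paasche quantity index uses current-period prices as weights.
ΣP(t=1)·Q(t=1) = 6.22×86 + 17.61×90 + 2.81×267 + 6.59×64 = 534.92 + 1584.9 + 750.27 + 421.76 = 3291.85
ΣP(t=1)·Q(t=0) = 6.22×99 + 17.61×106 + 2.81×242 + 6.59×55 = 615.78 + 1866.66 + 680.02 + 362.45 = 3524.91
Index = 3291.85 / 3524.91 × 100 = 93.3882

93.4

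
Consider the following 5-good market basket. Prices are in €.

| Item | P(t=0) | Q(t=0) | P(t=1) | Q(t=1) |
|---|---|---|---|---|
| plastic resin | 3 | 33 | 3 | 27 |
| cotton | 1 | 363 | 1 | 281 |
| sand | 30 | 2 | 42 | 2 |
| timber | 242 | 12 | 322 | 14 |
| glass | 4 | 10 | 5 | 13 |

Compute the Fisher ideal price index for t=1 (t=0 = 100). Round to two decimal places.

Laspeyres component (base-period weights):
ΣP(t=1)Q(t=0) = 3×33 + 1×363 + 42×2 + 322×12 + 5×10 = 99 + 363 + 84 + 3864 + 50 = 4460
ΣP(t=0)Q(t=0) = 3×33 + 1×363 + 30×2 + 242×12 + 4×10 = 99 + 363 + 60 + 2904 + 40 = 3466
L = 4460 / 3466 × 100 = 128.6786
Paasche component (current-period weights):
ΣP(t=1)Q(t=1) = 3×27 + 1×281 + 42×2 + 322×14 + 5×13 = 81 + 281 + 84 + 4508 + 65 = 5019
ΣP(t=0)Q(t=1) = 3×27 + 1×281 + 30×2 + 242×14 + 4×13 = 81 + 281 + 60 + 3388 + 52 = 3862
P = 5019 / 3862 × 100 = 129.9586
Fisher = √(L × P) = √(128.6786 × 129.9586) = 129.3170

129.32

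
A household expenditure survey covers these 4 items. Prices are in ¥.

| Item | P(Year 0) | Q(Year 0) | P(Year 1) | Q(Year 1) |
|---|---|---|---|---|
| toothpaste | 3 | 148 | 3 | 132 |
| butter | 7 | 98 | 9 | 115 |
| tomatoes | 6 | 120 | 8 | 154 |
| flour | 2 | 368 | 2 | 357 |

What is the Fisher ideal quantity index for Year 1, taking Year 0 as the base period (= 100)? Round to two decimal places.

Laspeyres component (base-period weights):
ΣP(Year 0)Q(Year 1) = 3×132 + 7×115 + 6×154 + 2×357 = 396 + 805 + 924 + 714 = 2839
ΣP(Year 0)Q(Year 0) = 3×148 + 7×98 + 6×120 + 2×368 = 444 + 686 + 720 + 736 = 2586
L = 2839 / 2586 × 100 = 109.7834
Paasche component (current-period weights):
ΣP(Year 1)Q(Year 1) = 3×132 + 9×115 + 8×154 + 2×357 = 396 + 1035 + 1232 + 714 = 3377
ΣP(Year 1)Q(Year 0) = 3×148 + 9×98 + 8×120 + 2×368 = 444 + 882 + 960 + 736 = 3022
P = 3377 / 3022 × 100 = 111.7472
Fisher = √(L × P) = √(109.7834 × 111.7472) = 110.7610

110.76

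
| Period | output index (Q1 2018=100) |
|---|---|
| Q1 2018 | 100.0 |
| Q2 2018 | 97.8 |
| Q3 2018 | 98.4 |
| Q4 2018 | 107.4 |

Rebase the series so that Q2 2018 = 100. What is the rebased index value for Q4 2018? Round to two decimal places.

Rebased(Q4 2018) = 107.4 / 97.8 × 100 = 109.8160

109.82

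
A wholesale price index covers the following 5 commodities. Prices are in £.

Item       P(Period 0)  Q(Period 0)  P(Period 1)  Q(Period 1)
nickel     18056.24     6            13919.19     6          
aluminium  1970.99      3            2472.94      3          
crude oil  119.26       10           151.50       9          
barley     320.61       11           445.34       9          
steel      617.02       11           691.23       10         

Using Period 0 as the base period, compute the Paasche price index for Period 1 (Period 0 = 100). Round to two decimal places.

Paasche price index uses current-period quantities as weights.
ΣP(Period 1)·Q(Period 1) = 13919.19×6 + 2472.94×3 + 151.50×9 + 445.34×9 + 691.23×10 = 83515.14 + 7418.82 + 1363.5 + 4008.06 + 6912.3 = 103217.82
ΣP(Period 0)·Q(Period 1) = 18056.24×6 + 1970.99×3 + 119.26×9 + 320.61×9 + 617.02×10 = 108337.44 + 5912.97 + 1073.34 + 2885.49 + 6170.2 = 124379.44
Index = 103217.82 / 124379.44 × 100 = 82.9862

82.99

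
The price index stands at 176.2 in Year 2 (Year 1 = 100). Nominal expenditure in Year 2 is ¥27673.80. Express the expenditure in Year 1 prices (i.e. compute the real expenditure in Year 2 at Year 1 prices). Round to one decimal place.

Real = Nominal ÷ (Index/100) = 27673.80 ÷ (176.2/100)
     = 27673.80 ÷ 1.762 = 15705.9024

15705.9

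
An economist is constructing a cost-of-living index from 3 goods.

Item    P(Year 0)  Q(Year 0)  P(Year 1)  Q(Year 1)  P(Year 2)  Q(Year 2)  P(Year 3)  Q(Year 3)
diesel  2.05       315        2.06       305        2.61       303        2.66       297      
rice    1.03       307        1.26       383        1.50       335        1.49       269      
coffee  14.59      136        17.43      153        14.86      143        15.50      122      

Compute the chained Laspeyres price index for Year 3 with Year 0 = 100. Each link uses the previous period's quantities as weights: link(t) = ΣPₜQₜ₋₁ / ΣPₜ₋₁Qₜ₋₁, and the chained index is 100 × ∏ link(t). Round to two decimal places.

114.90

Link Year 0→Year 1:
ΣP(Year 1)Q(Year 0) = 2.06×315 + 1.26×307 + 17.43×136 = 648.9 + 386.82 + 2370.48 = 3406.2
ΣP(Year 0)Q(Year 0) = 2.05×315 + 1.03×307 + 14.59×136 = 645.75 + 316.21 + 1984.24 = 2946.2
link = 3406.2/2946.2 = 1.156133
Link Year 1→Year 2:
ΣP(Year 2)Q(Year 1) = 2.61×305 + 1.50×383 + 14.86×153 = 796.05 + 574.5 + 2273.58 = 3644.13
ΣP(Year 1)Q(Year 1) = 2.06×305 + 1.26×383 + 17.43×153 = 628.3 + 482.58 + 2666.79 = 3777.67
link = 3644.13/3777.67 = 0.964650
Link Year 2→Year 3:
ΣP(Year 3)Q(Year 2) = 2.66×303 + 1.49×335 + 15.50×143 = 805.98 + 499.15 + 2216.5 = 3521.63
ΣP(Year 2)Q(Year 2) = 2.61×303 + 1.50×335 + 14.86×143 = 790.83 + 502.5 + 2124.98 = 3418.31
link = 3521.63/3418.31 = 1.030225
Chained index = 100 × 1.156133 × 0.964650 × 1.030225 = 114.8974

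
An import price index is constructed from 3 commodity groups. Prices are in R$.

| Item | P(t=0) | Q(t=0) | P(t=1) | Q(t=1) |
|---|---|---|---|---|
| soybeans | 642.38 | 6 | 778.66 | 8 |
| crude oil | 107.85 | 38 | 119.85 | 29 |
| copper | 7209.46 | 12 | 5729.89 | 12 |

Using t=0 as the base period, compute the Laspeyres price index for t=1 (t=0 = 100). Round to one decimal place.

82.6

Laspeyres price index uses base-period quantities as weights.
ΣP(t=1)·Q(t=0) = 778.66×6 + 119.85×38 + 5729.89×12 = 4671.96 + 4554.3 + 68758.68 = 77984.94
ΣP(t=0)·Q(t=0) = 642.38×6 + 107.85×38 + 7209.46×12 = 3854.28 + 4098.3 + 86513.52 = 94466.1
Index = 77984.94 / 94466.1 × 100 = 82.5534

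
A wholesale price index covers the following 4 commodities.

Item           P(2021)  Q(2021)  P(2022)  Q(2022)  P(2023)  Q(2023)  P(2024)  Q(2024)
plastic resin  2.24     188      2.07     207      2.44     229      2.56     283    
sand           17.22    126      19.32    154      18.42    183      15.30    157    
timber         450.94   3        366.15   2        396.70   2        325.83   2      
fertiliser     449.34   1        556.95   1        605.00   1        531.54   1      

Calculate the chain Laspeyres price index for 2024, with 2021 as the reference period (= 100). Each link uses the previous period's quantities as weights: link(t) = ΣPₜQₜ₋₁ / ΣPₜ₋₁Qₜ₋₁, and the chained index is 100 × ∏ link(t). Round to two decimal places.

88.32

Link 2021→2022:
ΣP(2022)Q(2021) = 2.07×188 + 19.32×126 + 366.15×3 + 556.95×1 = 389.16 + 2434.32 + 1098.45 + 556.95 = 4478.88
ΣP(2021)Q(2021) = 2.24×188 + 17.22×126 + 450.94×3 + 449.34×1 = 421.12 + 2169.72 + 1352.82 + 449.34 = 4393
link = 4478.88/4393 = 1.019549
Link 2022→2023:
ΣP(2023)Q(2022) = 2.44×207 + 18.42×154 + 396.70×2 + 605.00×1 = 505.08 + 2836.68 + 793.4 + 605 = 4740.16
ΣP(2022)Q(2022) = 2.07×207 + 19.32×154 + 366.15×2 + 556.95×1 = 428.49 + 2975.28 + 732.3 + 556.95 = 4693.02
link = 4740.16/4693.02 = 1.010045
Link 2023→2024:
ΣP(2024)Q(2023) = 2.56×229 + 15.30×183 + 325.83×2 + 531.54×1 = 586.24 + 2799.9 + 651.66 + 531.54 = 4569.34
ΣP(2023)Q(2023) = 2.44×229 + 18.42×183 + 396.70×2 + 605.00×1 = 558.76 + 3370.86 + 793.4 + 605 = 5328.02
link = 4569.34/5328.02 = 0.857606
Chained index = 100 × 1.019549 × 1.010045 × 0.857606 = 88.3154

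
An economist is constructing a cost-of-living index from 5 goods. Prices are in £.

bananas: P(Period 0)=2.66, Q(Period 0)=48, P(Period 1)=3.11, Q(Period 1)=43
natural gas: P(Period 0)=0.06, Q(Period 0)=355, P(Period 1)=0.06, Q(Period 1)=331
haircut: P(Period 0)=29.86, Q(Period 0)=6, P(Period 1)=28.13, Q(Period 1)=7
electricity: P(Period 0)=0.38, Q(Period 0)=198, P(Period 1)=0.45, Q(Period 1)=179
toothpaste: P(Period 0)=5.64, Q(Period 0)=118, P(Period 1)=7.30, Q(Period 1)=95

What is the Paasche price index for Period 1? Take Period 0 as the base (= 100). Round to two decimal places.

118.74

Paasche price index uses current-period quantities as weights.
ΣP(Period 1)·Q(Period 1) = 3.11×43 + 0.06×331 + 28.13×7 + 0.45×179 + 7.30×95 = 133.73 + 19.86 + 196.91 + 80.55 + 693.5 = 1124.55
ΣP(Period 0)·Q(Period 1) = 2.66×43 + 0.06×331 + 29.86×7 + 0.38×179 + 5.64×95 = 114.38 + 19.86 + 209.02 + 68.02 + 535.8 = 947.08
Index = 1124.55 / 947.08 × 100 = 118.7386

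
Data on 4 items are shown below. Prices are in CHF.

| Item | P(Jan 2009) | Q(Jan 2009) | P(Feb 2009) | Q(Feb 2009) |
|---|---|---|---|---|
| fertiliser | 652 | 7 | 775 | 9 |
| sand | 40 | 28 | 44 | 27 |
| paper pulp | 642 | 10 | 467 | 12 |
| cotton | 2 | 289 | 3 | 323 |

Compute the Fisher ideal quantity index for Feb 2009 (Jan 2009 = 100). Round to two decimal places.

120.74

Laspeyres component (base-period weights):
ΣP(Jan 2009)Q(Feb 2009) = 652×9 + 40×27 + 642×12 + 2×323 = 5868 + 1080 + 7704 + 646 = 15298
ΣP(Jan 2009)Q(Jan 2009) = 652×7 + 40×28 + 642×10 + 2×289 = 4564 + 1120 + 6420 + 578 = 12682
L = 15298 / 12682 × 100 = 120.6277
Paasche component (current-period weights):
ΣP(Feb 2009)Q(Feb 2009) = 775×9 + 44×27 + 467×12 + 3×323 = 6975 + 1188 + 5604 + 969 = 14736
ΣP(Feb 2009)Q(Jan 2009) = 775×7 + 44×28 + 467×10 + 3×289 = 5425 + 1232 + 4670 + 867 = 12194
P = 14736 / 12194 × 100 = 120.8463
Fisher = √(L × P) = √(120.6277 × 120.8463) = 120.7369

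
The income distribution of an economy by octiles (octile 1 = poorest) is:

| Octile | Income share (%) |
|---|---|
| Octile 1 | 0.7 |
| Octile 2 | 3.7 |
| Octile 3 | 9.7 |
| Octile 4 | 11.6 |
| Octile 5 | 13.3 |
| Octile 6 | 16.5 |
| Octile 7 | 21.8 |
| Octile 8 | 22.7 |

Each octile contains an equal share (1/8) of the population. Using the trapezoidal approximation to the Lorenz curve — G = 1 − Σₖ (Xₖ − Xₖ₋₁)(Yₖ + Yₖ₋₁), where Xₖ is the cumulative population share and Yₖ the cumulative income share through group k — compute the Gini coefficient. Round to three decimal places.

0.333

Cumulative income shares Yₖ: 0.0070, 0.0440, 0.1410, 0.2570, 0.3900, 0.5550, 0.7730, 1.0000
Σ (Xₖ−Xₖ₋₁)(Yₖ+Yₖ₋₁) = (1/8)(0.0070+0.0000) + (1/8)(0.0440+0.0070) + (1/8)(0.1410+0.0440) + (1/8)(0.2570+0.1410) + (1/8)(0.3900+0.2570) + (1/8)(0.5550+0.3900) + (1/8)(0.7730+0.5550) + (1/8)(1.0000+0.7730)
  = 0.0009 + 0.0064 + 0.0231 + 0.0498 + 0.0809 + 0.1181 + 0.1660 + 0.2216 = 0.6668
G = 1 − 0.6668 = 0.3332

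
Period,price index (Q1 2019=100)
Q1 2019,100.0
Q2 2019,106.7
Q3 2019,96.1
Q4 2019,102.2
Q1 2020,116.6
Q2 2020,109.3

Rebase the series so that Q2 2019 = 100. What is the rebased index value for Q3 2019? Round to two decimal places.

90.07

Rebased(Q3 2019) = 96.1 / 106.7 × 100 = 90.0656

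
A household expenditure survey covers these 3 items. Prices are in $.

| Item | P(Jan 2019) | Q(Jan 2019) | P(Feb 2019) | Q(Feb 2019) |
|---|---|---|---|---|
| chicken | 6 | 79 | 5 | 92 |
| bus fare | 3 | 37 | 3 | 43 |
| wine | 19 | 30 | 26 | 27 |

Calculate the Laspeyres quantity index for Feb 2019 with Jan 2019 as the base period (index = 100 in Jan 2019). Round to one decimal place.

Laspeyres quantity index uses base-period prices as weights.
ΣP(Jan 2019)·Q(Feb 2019) = 6×92 + 3×43 + 19×27 = 552 + 129 + 513 = 1194
ΣP(Jan 2019)·Q(Jan 2019) = 6×79 + 3×37 + 19×30 = 474 + 111 + 570 = 1155
Index = 1194 / 1155 × 100 = 103.3766

103.4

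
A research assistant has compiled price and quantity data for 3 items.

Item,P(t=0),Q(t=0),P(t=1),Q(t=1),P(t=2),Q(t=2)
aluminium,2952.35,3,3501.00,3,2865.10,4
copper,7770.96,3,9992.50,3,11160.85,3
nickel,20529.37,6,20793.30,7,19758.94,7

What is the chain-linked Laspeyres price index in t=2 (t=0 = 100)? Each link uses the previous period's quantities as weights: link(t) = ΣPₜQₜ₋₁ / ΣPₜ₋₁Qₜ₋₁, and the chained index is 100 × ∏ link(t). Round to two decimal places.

Link t=0→t=1:
ΣP(t=1)Q(t=0) = 3501.00×3 + 9992.50×3 + 20793.30×6 = 10503 + 29977.5 + 124759.8 = 165240.3
ΣP(t=0)Q(t=0) = 2952.35×3 + 7770.96×3 + 20529.37×6 = 8857.05 + 23312.88 + 123176.22 = 155346.15
link = 165240.3/155346.15 = 1.063691
Link t=1→t=2:
ΣP(t=2)Q(t=1) = 2865.10×3 + 11160.85×3 + 19758.94×7 = 8595.3 + 33482.55 + 138312.58 = 180390.43
ΣP(t=1)Q(t=1) = 3501.00×3 + 9992.50×3 + 20793.30×7 = 10503 + 29977.5 + 145553.1 = 186033.6
link = 180390.43/186033.6 = 0.969666
Chained index = 100 × 1.063691 × 0.969666 = 103.1425

103.14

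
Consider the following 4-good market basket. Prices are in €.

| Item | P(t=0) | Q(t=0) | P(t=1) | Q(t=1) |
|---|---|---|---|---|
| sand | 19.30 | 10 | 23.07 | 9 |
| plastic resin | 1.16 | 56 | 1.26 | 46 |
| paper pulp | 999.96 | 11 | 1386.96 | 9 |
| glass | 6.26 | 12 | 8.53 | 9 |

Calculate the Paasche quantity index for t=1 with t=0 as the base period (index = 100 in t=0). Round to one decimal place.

81.9

Paasche quantity index uses current-period prices as weights.
ΣP(t=1)·Q(t=1) = 23.07×9 + 1.26×46 + 1386.96×9 + 8.53×9 = 207.63 + 57.96 + 12482.64 + 76.77 = 12825
ΣP(t=1)·Q(t=0) = 23.07×10 + 1.26×56 + 1386.96×11 + 8.53×12 = 230.7 + 70.56 + 15256.56 + 102.36 = 15660.18
Index = 12825 / 15660.18 × 100 = 81.8956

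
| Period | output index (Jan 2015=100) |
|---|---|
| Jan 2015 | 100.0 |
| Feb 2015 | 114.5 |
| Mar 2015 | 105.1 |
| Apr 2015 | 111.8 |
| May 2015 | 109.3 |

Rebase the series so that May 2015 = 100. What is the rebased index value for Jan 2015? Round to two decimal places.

91.49

Rebased(Jan 2015) = 100.0 / 109.3 × 100 = 91.4913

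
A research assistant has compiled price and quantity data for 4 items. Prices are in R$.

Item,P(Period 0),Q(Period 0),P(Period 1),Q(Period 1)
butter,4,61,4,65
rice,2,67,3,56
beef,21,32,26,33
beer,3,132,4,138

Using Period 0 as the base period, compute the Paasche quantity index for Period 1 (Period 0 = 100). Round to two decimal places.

101.83

Paasche quantity index uses current-period prices as weights.
ΣP(Period 1)·Q(Period 1) = 4×65 + 3×56 + 26×33 + 4×138 = 260 + 168 + 858 + 552 = 1838
ΣP(Period 1)·Q(Period 0) = 4×61 + 3×67 + 26×32 + 4×132 = 244 + 201 + 832 + 528 = 1805
Index = 1838 / 1805 × 100 = 101.8283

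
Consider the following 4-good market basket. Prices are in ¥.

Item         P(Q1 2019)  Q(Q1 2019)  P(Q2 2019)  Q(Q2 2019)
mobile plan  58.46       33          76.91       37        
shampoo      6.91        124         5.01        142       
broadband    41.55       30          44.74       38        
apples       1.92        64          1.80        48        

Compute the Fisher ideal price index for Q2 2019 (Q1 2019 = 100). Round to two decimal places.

111.04

Laspeyres component (base-period weights):
ΣP(Q2 2019)Q(Q1 2019) = 76.91×33 + 5.01×124 + 44.74×30 + 1.80×64 = 2538.03 + 621.24 + 1342.2 + 115.2 = 4616.67
ΣP(Q1 2019)Q(Q1 2019) = 58.46×33 + 6.91×124 + 41.55×30 + 1.92×64 = 1929.18 + 856.84 + 1246.5 + 122.88 = 4155.4
L = 4616.67 / 4155.4 × 100 = 111.1005
Paasche component (current-period weights):
ΣP(Q2 2019)Q(Q2 2019) = 76.91×37 + 5.01×142 + 44.74×38 + 1.80×48 = 2845.67 + 711.42 + 1700.12 + 86.4 = 5343.61
ΣP(Q1 2019)Q(Q2 2019) = 58.46×37 + 6.91×142 + 41.55×38 + 1.92×48 = 2163.02 + 981.22 + 1578.9 + 92.16 = 4815.3
P = 5343.61 / 4815.3 × 100 = 110.9715
Fisher = √(L × P) = √(111.1005 × 110.9715) = 111.0360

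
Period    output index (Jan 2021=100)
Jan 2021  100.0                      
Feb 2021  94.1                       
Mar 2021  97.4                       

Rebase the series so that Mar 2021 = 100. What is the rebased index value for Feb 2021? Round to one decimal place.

96.6

Rebased(Feb 2021) = 94.1 / 97.4 × 100 = 96.6119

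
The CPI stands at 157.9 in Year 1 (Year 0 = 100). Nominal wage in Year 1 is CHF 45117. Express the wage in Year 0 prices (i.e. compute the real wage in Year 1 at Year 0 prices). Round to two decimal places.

Real = Nominal ÷ (Index/100) = 45117 ÷ (157.9/100)
     = 45117 ÷ 1.579 = 28573.1476

28573.15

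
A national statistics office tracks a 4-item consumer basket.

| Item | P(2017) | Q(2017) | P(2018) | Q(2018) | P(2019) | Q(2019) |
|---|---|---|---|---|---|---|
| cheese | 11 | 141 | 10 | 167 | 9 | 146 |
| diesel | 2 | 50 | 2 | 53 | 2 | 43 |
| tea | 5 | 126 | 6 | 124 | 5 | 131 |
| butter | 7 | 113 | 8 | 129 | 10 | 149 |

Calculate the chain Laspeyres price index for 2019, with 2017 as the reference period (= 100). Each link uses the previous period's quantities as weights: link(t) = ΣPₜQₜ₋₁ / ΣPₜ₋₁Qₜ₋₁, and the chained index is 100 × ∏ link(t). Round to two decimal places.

102.23

Link 2017→2018:
ΣP(2018)Q(2017) = 10×141 + 2×50 + 6×126 + 8×113 = 1410 + 100 + 756 + 904 = 3170
ΣP(2017)Q(2017) = 11×141 + 2×50 + 5×126 + 7×113 = 1551 + 100 + 630 + 791 = 3072
link = 3170/3072 = 1.031901
Link 2018→2019:
ΣP(2019)Q(2018) = 9×167 + 2×53 + 5×124 + 10×129 = 1503 + 106 + 620 + 1290 = 3519
ΣP(2018)Q(2018) = 10×167 + 2×53 + 6×124 + 8×129 = 1670 + 106 + 744 + 1032 = 3552
link = 3519/3552 = 0.990709
Chained index = 100 × 1.031901 × 0.990709 = 102.2314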